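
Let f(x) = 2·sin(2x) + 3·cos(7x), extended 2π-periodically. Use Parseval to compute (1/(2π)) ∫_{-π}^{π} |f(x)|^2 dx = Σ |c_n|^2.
Σ |c_n|^2 = 13/2

Expand |f|^2 and use orthogonality of {sin(nx), cos(mx)} on [-π, π]:
  ∫_{-π}^{π} sin(nx)^2 dx = π, ∫ cos(mx)^2 dx = π, and cross terms integrate to 0.
So ∫_{-π}^{π} f(x)^2 dx = 2^2 · π + 3^2 · π = (4 + 9)π.
Divide by 2π: (4 + 9)/2 = 13/2.
By Parseval, this equals Σ |c_n|^2.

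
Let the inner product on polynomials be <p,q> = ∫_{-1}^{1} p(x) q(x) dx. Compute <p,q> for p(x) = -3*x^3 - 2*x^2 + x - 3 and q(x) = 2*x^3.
<p,q> = -32/35

Expand the product: p(x)·q(x) = -6*x^6 - 4*x^5 + 2*x^4 - 6*x^3.
∫_{-1}^{1} of each monomial x^k gives [2/(k+1) if k even, 0 if k odd]. Integrating term-by-term (or equivalently evaluating the antiderivative F(x) = -6*x^7/7 - 2*x^6/3 + 2*x^5/5 - 3*x^4/2 at the endpoints):
  F(1) − F(−1) = -551/210 − (-359/210) = -32/35.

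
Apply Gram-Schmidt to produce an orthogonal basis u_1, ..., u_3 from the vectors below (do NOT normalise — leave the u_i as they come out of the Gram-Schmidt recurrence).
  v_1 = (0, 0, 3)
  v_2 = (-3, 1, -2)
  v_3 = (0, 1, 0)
Orthogonal basis:
  u_1 = (0, 0, 3)
  u_2 = (-3, 1, 0)
  u_3 = (3/10, 9/10, 0)

Apply the Gram-Schmidt recurrence
  u_1 = v_1
  u_i = v_i − Σ_{j<i} ((v_i · u_j) / (u_j · u_j)) · u_j.

Step by step this gives:
  u_1 = (0, 0, 3)
  u_2 = (-3, 1, 0)
  u_3 = (3/10, 9/10, 0)

Orthogonality check:
  u_2 · u_1 = 0 (should be 0)
  u_3 · u_1 = 0 (should be 0)
  u_3 · u_2 = 0 (should be 0)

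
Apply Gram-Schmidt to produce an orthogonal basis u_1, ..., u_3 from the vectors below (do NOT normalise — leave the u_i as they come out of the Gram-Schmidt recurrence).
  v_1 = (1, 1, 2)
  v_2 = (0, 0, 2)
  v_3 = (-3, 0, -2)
Orthogonal basis:
  u_1 = (1, 1, 2)
  u_2 = (-2/3, -2/3, 2/3)
  u_3 = (-3/2, 3/2, 0)

Apply the Gram-Schmidt recurrence
  u_1 = v_1
  u_i = v_i − Σ_{j<i} ((v_i · u_j) / (u_j · u_j)) · u_j.

Step by step this gives:
  u_1 = (1, 1, 2)
  u_2 = (-2/3, -2/3, 2/3)
  u_3 = (-3/2, 3/2, 0)

Orthogonality check:
  u_2 · u_1 = 0 (should be 0)
  u_3 · u_1 = 0 (should be 0)
  u_3 · u_2 = 0 (should be 0)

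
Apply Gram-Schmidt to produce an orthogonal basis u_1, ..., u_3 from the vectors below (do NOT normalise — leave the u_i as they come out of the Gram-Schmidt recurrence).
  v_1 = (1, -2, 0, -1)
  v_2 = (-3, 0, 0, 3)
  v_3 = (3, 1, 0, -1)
Orthogonal basis:
  u_1 = (1, -2, 0, -1)
  u_2 = (-2, -2, 0, 2)
  u_3 = (1, 0, 0, 1)

Apply the Gram-Schmidt recurrence
  u_1 = v_1
  u_i = v_i − Σ_{j<i} ((v_i · u_j) / (u_j · u_j)) · u_j.

Step by step this gives:
  u_1 = (1, -2, 0, -1)
  u_2 = (-2, -2, 0, 2)
  u_3 = (1, 0, 0, 1)

Orthogonality check:
  u_2 · u_1 = 0 (should be 0)
  u_3 · u_1 = 0 (should be 0)
  u_3 · u_2 = 0 (should be 0)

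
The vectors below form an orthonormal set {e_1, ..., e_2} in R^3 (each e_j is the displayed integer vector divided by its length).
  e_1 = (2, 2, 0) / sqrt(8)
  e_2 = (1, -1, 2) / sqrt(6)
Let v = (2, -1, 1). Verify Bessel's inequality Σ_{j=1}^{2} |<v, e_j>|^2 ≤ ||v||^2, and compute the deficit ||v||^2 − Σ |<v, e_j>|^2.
Σ |<v, e_j>|^2 = 14/3; ||v||^2 = 6; deficit = 4/3

Write each e_j = u_j / sqrt(<u_j, u_j>) where u_j is the displayed integer vector. Then <v, e_j> = <v, u_j> / sqrt(<u_j, u_j>), so |<v, e_j>|^2 = <v, u_j>^2 / <u_j, u_j>.
Coefficients: <v, e_1> = 2/sqrt(8), <v, e_2> = 5/sqrt(6).
Square and sum: Σ |<v, e_j>|^2 = 14/3.
Compute ||v||^2 = v·v = 6.
Deficit = 6 − 14/3 = 4/3 ≥ 0, confirming Bessel's inequality. (The deficit equals ||v − Σ <v,e_j> e_j||^2, the squared distance from v to span{e_j}.)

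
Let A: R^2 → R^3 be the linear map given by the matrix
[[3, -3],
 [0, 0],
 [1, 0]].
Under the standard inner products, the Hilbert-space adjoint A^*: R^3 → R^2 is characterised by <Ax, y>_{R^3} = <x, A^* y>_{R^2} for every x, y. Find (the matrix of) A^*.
A^* = A^T =
[[3, 0, 1],
 [-3, 0, 0]]

For real matrices with standard dot products, the defining identity <Ax, y> = <x, A^* y> gives (Ax)^T y = x^T (A^*) y, i.e. x^T A^T y = x^T (A^*) y. Since this holds for all x, y, we must have A^* = A^T. Therefore
A^* =
[[3, 0, 1],
 [-3, 0, 0]].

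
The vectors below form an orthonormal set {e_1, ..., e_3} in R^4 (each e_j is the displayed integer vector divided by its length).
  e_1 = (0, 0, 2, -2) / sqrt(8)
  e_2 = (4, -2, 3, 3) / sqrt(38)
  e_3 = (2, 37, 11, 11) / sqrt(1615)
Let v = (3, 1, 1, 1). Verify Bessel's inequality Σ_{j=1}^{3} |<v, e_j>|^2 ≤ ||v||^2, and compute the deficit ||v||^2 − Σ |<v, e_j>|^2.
Σ |<v, e_j>|^2 = 159/17; ||v||^2 = 12; deficit = 45/17

Write each e_j = u_j / sqrt(<u_j, u_j>) where u_j is the displayed integer vector. Then <v, e_j> = <v, u_j> / sqrt(<u_j, u_j>), so |<v, e_j>|^2 = <v, u_j>^2 / <u_j, u_j>.
Coefficients: <v, e_1> = 0/sqrt(8), <v, e_2> = 16/sqrt(38), <v, e_3> = 65/sqrt(1615).
Square and sum: Σ |<v, e_j>|^2 = 159/17.
Compute ||v||^2 = v·v = 12.
Deficit = 12 − 159/17 = 45/17 ≥ 0, confirming Bessel's inequality. (The deficit equals ||v − Σ <v,e_j> e_j||^2, the squared distance from v to span{e_j}.)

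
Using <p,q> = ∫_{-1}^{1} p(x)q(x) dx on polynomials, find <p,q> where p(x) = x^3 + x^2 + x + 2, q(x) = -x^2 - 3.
<p,q> = -236/15

Expand the product: p(x)·q(x) = -x^5 - x^4 - 4*x^3 - 5*x^2 - 3*x - 6.
∫_{-1}^{1} of each monomial x^k gives [2/(k+1) if k even, 0 if k odd]. Integrating term-by-term (or equivalently evaluating the antiderivative F(x) = -x^6/6 - x^5/5 - x^4 - 5*x^3/3 - 3*x^2/2 - 6*x at the endpoints):
  F(1) − F(−1) = -158/15 − (26/5) = -236/15.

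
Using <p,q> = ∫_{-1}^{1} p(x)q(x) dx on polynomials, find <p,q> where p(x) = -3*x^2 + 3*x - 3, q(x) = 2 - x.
<p,q> = -18

Expand the product: p(x)·q(x) = 3*x^3 - 9*x^2 + 9*x - 6.
∫_{-1}^{1} of each monomial x^k gives [2/(k+1) if k even, 0 if k odd]. Integrating term-by-term (or equivalently evaluating the antiderivative F(x) = 3*x^4/4 - 3*x^3 + 9*x^2/2 - 6*x at the endpoints):
  F(1) − F(−1) = -15/4 − (57/4) = -18.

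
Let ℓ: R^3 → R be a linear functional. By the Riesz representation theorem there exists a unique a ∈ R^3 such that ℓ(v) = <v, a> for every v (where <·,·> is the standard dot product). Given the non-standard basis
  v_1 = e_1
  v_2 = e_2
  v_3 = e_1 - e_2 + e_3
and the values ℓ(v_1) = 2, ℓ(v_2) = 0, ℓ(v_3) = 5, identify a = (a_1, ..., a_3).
a = (2, 0, 3)

Write a = (a_1, ..., a_3) in the standard basis. For each basis vector v_i, ℓ(v_i) = <v_i, a> is a linear equation in the a_j's. Collect the n equations into a matrix system V a = ℓ, where row i of V is v_i (expressed in the standard basis). Since V is invertible (lower-triangular with 1s on the diagonal, up to permutation), solve by back-substitution:
  V =
[[1, 0, 0],
 [0, 1, 0],
 [1, -1, 1]]
  V a = (2, 0, 5)
Solving gives a = (2, 0, 3).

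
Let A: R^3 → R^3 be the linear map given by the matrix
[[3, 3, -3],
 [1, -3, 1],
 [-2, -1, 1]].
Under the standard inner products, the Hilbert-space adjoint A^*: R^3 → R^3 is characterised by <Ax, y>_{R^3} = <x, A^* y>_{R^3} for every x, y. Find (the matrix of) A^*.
A^* = A^T =
[[3, 1, -2],
 [3, -3, -1],
 [-3, 1, 1]]

For real matrices with standard dot products, the defining identity <Ax, y> = <x, A^* y> gives (Ax)^T y = x^T (A^*) y, i.e. x^T A^T y = x^T (A^*) y. Since this holds for all x, y, we must have A^* = A^T. Therefore
A^* =
[[3, 1, -2],
 [3, -3, -1],
 [-3, 1, 1]].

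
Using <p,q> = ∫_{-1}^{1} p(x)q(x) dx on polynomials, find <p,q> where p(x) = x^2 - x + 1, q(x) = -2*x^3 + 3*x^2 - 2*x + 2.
<p,q> = 32/3

Expand the product: p(x)·q(x) = -2*x^5 + 5*x^4 - 7*x^3 + 7*x^2 - 4*x + 2.
∫_{-1}^{1} of each monomial x^k gives [2/(k+1) if k even, 0 if k odd]. Integrating term-by-term (or equivalently evaluating the antiderivative F(x) = -x^6/3 + x^5 - 7*x^4/4 + 7*x^3/3 - 2*x^2 + 2*x at the endpoints):
  F(1) − F(−1) = 5/4 − (-113/12) = 32/3.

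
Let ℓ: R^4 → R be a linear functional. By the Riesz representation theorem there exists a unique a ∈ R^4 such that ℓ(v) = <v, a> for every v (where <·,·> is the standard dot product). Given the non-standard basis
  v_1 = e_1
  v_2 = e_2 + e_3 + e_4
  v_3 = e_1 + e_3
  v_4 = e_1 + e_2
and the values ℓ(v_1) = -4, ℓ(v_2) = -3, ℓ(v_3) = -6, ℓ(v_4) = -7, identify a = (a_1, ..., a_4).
a = (-4, -3, -2, 2)

Write a = (a_1, ..., a_4) in the standard basis. For each basis vector v_i, ℓ(v_i) = <v_i, a> is a linear equation in the a_j's. Collect the n equations into a matrix system V a = ℓ, where row i of V is v_i (expressed in the standard basis). Since V is invertible (lower-triangular with 1s on the diagonal, up to permutation), solve by back-substitution:
  V =
[[1, 0, 0, 0],
 [0, 1, 1, 1],
 [1, 0, 1, 0],
 [1, 1, 0, 0]]
  V a = (-4, -3, -6, -7)
Solving gives a = (-4, -3, -2, 2).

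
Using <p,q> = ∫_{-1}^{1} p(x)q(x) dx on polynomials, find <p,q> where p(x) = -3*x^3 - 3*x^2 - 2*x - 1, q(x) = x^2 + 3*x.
<p,q> = -142/15

Expand the product: p(x)·q(x) = -3*x^5 - 12*x^4 - 11*x^3 - 7*x^2 - 3*x.
∫_{-1}^{1} of each monomial x^k gives [2/(k+1) if k even, 0 if k odd]. Integrating term-by-term (or equivalently evaluating the antiderivative F(x) = -x^6/2 - 12*x^5/5 - 11*x^4/4 - 7*x^3/3 - 3*x^2/2 at the endpoints):
  F(1) − F(−1) = -569/60 − (-1/60) = -142/15.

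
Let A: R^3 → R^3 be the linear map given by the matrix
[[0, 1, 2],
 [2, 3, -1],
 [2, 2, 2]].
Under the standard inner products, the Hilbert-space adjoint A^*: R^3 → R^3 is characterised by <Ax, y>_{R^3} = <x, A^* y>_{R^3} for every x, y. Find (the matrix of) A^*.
A^* = A^T =
[[0, 2, 2],
 [1, 3, 2],
 [2, -1, 2]]

For real matrices with standard dot products, the defining identity <Ax, y> = <x, A^* y> gives (Ax)^T y = x^T (A^*) y, i.e. x^T A^T y = x^T (A^*) y. Since this holds for all x, y, we must have A^* = A^T. Therefore
A^* =
[[0, 2, 2],
 [1, 3, 2],
 [2, -1, 2]].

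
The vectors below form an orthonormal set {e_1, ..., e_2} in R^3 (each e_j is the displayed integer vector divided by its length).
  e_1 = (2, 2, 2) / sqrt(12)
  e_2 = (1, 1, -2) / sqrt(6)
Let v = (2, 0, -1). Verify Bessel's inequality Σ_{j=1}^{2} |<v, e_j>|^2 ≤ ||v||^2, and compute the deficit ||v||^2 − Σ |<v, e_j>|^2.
Σ |<v, e_j>|^2 = 3; ||v||^2 = 5; deficit = 2

Write each e_j = u_j / sqrt(<u_j, u_j>) where u_j is the displayed integer vector. Then <v, e_j> = <v, u_j> / sqrt(<u_j, u_j>), so |<v, e_j>|^2 = <v, u_j>^2 / <u_j, u_j>.
Coefficients: <v, e_1> = 2/sqrt(12), <v, e_2> = 4/sqrt(6).
Square and sum: Σ |<v, e_j>|^2 = 3.
Compute ||v||^2 = v·v = 5.
Deficit = 5 − 3 = 2 ≥ 0, confirming Bessel's inequality. (The deficit equals ||v − Σ <v,e_j> e_j||^2, the squared distance from v to span{e_j}.)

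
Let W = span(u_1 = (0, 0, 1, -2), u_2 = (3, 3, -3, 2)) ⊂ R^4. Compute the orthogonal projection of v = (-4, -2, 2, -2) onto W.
proj_W(v) = (-147/53, -147/53, 142/53, -88/53)

Set up U = [u_1 | ... | u_2] ∈ R^(4×2). The projector onto W = col(U) is P = U (U^T U)^(-1) U^T.
Compute U^T U =
  [5, -7]
  [-7, 31],
and U^T v = (6, -28).
Solve U^T U · c = U^T v for the coefficients: c = (-5/53, -49/53). The projection is proj_W(v) = U c.
Check: (v - proj_W(v)) · u_1 = 0  (should be 0).
Check: (v - proj_W(v)) · u_2 = 0  (should be 0).
Result: proj_W(v) = (-147/53, -147/53, 142/53, -88/53).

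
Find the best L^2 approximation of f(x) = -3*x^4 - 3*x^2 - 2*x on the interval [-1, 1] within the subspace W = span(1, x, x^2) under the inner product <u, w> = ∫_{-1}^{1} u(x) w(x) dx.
g(x) = -39*x^2/7 - 2*x + 9/35

The best approximation g ∈ W is the orthogonal projection of f onto W. Writing g = a_0 + a_1 x + a_2 x^2, the coefficients solve the normal equations G · a = b where
  G_{ij} = <φ_i, φ_j> and b_i = <f, φ_i>, with φ_0 = 1, φ_1 = x, φ_2 = x^2.
G =
  [2, 0, 2/3]
  [0, 2/3, 0]
  [2/3, 0, 2/5],
b = (-16/5, -4/3, -72/35).
Solving gives a_0 = 9/35, a_1 = -2, a_2 = -39/7, so
  g(x) = -39*x^2/7 - 2*x + 9/35.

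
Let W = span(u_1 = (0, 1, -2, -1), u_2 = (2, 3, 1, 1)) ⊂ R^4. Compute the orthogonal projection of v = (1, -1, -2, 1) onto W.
proj_W(v) = (-4/15, -1/15, -4/5, -7/15)

Set up U = [u_1 | ... | u_2] ∈ R^(4×2). The projector onto W = col(U) is P = U (U^T U)^(-1) U^T.
Compute U^T U =
  [6, 0]
  [0, 15],
and U^T v = (2, -2).
Solve U^T U · c = U^T v for the coefficients: c = (1/3, -2/15). The projection is proj_W(v) = U c.
Check: (v - proj_W(v)) · u_1 = 0  (should be 0).
Check: (v - proj_W(v)) · u_2 = 0  (should be 0).
Result: proj_W(v) = (-4/15, -1/15, -4/5, -7/15).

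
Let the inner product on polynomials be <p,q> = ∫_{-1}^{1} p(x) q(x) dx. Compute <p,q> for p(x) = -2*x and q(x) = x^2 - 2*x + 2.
<p,q> = 8/3

Expand the product: p(x)·q(x) = -2*x^3 + 4*x^2 - 4*x.
∫_{-1}^{1} of each monomial x^k gives [2/(k+1) if k even, 0 if k odd]. Integrating term-by-term (or equivalently evaluating the antiderivative F(x) = -x^4/2 + 4*x^3/3 - 2*x^2 at the endpoints):
  F(1) − F(−1) = -7/6 − (-23/6) = 8/3.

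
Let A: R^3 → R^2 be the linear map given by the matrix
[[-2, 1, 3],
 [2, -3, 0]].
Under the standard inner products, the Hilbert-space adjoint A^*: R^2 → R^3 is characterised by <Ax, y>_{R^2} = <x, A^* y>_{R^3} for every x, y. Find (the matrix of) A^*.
A^* = A^T =
[[-2, 2],
 [1, -3],
 [3, 0]]

For real matrices with standard dot products, the defining identity <Ax, y> = <x, A^* y> gives (Ax)^T y = x^T (A^*) y, i.e. x^T A^T y = x^T (A^*) y. Since this holds for all x, y, we must have A^* = A^T. Therefore
A^* =
[[-2, 2],
 [1, -3],
 [3, 0]].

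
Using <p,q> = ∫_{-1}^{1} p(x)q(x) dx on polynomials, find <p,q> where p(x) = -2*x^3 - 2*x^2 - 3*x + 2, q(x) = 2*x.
<p,q> = -28/5

Expand the product: p(x)·q(x) = -4*x^4 - 4*x^3 - 6*x^2 + 4*x.
∫_{-1}^{1} of each monomial x^k gives [2/(k+1) if k even, 0 if k odd]. Integrating term-by-term (or equivalently evaluating the antiderivative F(x) = -4*x^5/5 - x^4 - 2*x^3 + 2*x^2 at the endpoints):
  F(1) − F(−1) = -9/5 − (19/5) = -28/5.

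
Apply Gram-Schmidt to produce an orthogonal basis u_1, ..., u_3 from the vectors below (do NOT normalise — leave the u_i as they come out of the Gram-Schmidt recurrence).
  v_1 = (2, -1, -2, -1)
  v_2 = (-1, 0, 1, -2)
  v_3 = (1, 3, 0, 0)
Orthogonal basis:
  u_1 = (2, -1, -2, -1)
  u_2 = (-3/5, -1/5, 3/5, -11/5)
  u_3 = (15/14, 20/7, -1/14, -4/7)

Apply the Gram-Schmidt recurrence
  u_1 = v_1
  u_i = v_i − Σ_{j<i} ((v_i · u_j) / (u_j · u_j)) · u_j.

Step by step this gives:
  u_1 = (2, -1, -2, -1)
  u_2 = (-3/5, -1/5, 3/5, -11/5)
  u_3 = (15/14, 20/7, -1/14, -4/7)

Orthogonality check:
  u_2 · u_1 = 0 (should be 0)
  u_3 · u_1 = 0 (should be 0)
  u_3 · u_2 = 0 (should be 0)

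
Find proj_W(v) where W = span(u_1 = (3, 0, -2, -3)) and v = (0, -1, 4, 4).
proj_W(v) = (-30/11, 0, 20/11, 30/11)

Set up U = [u_1 | ... | u_1] ∈ R^(4×1). The projector onto W = col(U) is P = U (U^T U)^(-1) U^T.
Compute U^T U =
  [22],
and U^T v = (-20).
Solve U^T U · c = U^T v for the coefficients: c = (-10/11). The projection is proj_W(v) = U c.
Check: (v - proj_W(v)) · u_1 = 0  (should be 0).
Result: proj_W(v) = (-30/11, 0, 20/11, 30/11).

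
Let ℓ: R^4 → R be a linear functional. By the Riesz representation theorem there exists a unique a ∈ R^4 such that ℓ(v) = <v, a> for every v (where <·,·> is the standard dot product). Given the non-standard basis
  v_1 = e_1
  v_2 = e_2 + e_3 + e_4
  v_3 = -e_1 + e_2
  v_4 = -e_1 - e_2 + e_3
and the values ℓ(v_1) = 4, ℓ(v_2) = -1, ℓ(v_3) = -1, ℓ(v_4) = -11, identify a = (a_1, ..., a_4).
a = (4, 3, -4, 0)

Write a = (a_1, ..., a_4) in the standard basis. For each basis vector v_i, ℓ(v_i) = <v_i, a> is a linear equation in the a_j's. Collect the n equations into a matrix system V a = ℓ, where row i of V is v_i (expressed in the standard basis). Since V is invertible (lower-triangular with 1s on the diagonal, up to permutation), solve by back-substitution:
  V =
[[1, 0, 0, 0],
 [0, 1, 1, 1],
 [-1, 1, 0, 0],
 [-1, -1, 1, 0]]
  V a = (4, -1, -1, -11)
Solving gives a = (4, 3, -4, 0).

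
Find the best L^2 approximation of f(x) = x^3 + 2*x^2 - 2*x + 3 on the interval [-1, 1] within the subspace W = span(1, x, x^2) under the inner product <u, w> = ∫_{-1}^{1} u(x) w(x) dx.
g(x) = 2*x^2 - 7*x/5 + 3

The best approximation g ∈ W is the orthogonal projection of f onto W. Writing g = a_0 + a_1 x + a_2 x^2, the coefficients solve the normal equations G · a = b where
  G_{ij} = <φ_i, φ_j> and b_i = <f, φ_i>, with φ_0 = 1, φ_1 = x, φ_2 = x^2.
G =
  [2, 0, 2/3]
  [0, 2/3, 0]
  [2/3, 0, 2/5],
b = (22/3, -14/15, 14/5).
Solving gives a_0 = 3, a_1 = -7/5, a_2 = 2, so
  g(x) = 2*x^2 - 7*x/5 + 3.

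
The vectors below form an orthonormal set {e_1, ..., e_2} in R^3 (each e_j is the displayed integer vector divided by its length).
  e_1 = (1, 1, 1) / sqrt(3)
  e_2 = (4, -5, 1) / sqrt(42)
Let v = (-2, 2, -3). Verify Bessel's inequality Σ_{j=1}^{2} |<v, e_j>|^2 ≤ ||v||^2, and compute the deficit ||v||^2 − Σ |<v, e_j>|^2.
Σ |<v, e_j>|^2 = 27/2; ||v||^2 = 17; deficit = 7/2

Write each e_j = u_j / sqrt(<u_j, u_j>) where u_j is the displayed integer vector. Then <v, e_j> = <v, u_j> / sqrt(<u_j, u_j>), so |<v, e_j>|^2 = <v, u_j>^2 / <u_j, u_j>.
Coefficients: <v, e_1> = -3/sqrt(3), <v, e_2> = -21/sqrt(42).
Square and sum: Σ |<v, e_j>|^2 = 27/2.
Compute ||v||^2 = v·v = 17.
Deficit = 17 − 27/2 = 7/2 ≥ 0, confirming Bessel's inequality. (The deficit equals ||v − Σ <v,e_j> e_j||^2, the squared distance from v to span{e_j}.)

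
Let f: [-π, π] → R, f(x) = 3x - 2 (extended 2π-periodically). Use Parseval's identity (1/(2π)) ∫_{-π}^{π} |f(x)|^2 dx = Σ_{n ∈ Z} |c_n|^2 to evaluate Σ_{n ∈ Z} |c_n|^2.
Σ |c_n|^2 = 3π^2 + 4

Expand and integrate term by term over [-π, π]:
  ∫ (3x)^2 dx = 9·(2π^3/3); ∫ 2·3·(-2)·x dx = 0 (odd integrand); ∫ (-2)^2 dx = 4·2π.
So (1/(2π)) ∫_{-π}^{π} (3x - 2)^2 dx = 9π^2/3 + 4 = 3π^2 + 4.
Parseval ⇒ Σ |c_n|^2 = 3π^2 + 4.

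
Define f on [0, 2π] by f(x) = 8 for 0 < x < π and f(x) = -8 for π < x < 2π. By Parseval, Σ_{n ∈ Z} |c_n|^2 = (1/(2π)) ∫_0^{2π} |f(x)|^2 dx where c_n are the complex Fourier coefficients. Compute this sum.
Σ |c_n|^2 = 64

Parseval equates the L^2 energy of f (normalised by 1/(2π)) with the ℓ^2 sum of its Fourier coefficients: (1/(2π)) ∫_0^{2π} |f|^2 = Σ |c_n|^2.
Compute the left side: (1/(2π)) [∫_0^π 8^2 dx + ∫_π^{2π} (-8)^2 dx] = (1/(2π)) · (64π + 64π) = (64 + 64)/2 = 64.
So Σ_{n ∈ Z} |c_n|^2 = 64.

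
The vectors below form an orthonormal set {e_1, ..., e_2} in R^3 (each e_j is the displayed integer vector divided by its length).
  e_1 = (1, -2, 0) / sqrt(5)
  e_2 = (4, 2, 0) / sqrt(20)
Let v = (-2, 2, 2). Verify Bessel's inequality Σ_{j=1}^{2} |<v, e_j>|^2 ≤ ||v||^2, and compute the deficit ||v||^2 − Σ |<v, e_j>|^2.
Σ |<v, e_j>|^2 = 8; ||v||^2 = 12; deficit = 4

Write each e_j = u_j / sqrt(<u_j, u_j>) where u_j is the displayed integer vector. Then <v, e_j> = <v, u_j> / sqrt(<u_j, u_j>), so |<v, e_j>|^2 = <v, u_j>^2 / <u_j, u_j>.
Coefficients: <v, e_1> = -6/sqrt(5), <v, e_2> = -4/sqrt(20).
Square and sum: Σ |<v, e_j>|^2 = 8.
Compute ||v||^2 = v·v = 12.
Deficit = 12 − 8 = 4 ≥ 0, confirming Bessel's inequality. (The deficit equals ||v − Σ <v,e_j> e_j||^2, the squared distance from v to span{e_j}.)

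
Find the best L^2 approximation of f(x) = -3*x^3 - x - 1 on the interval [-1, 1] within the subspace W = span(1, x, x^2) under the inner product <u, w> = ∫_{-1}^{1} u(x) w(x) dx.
g(x) = -14*x/5 - 1

The best approximation g ∈ W is the orthogonal projection of f onto W. Writing g = a_0 + a_1 x + a_2 x^2, the coefficients solve the normal equations G · a = b where
  G_{ij} = <φ_i, φ_j> and b_i = <f, φ_i>, with φ_0 = 1, φ_1 = x, φ_2 = x^2.
G =
  [2, 0, 2/3]
  [0, 2/3, 0]
  [2/3, 0, 2/5],
b = (-2, -28/15, -2/3).
Solving gives a_0 = -1, a_1 = -14/5, a_2 = 0, so
  g(x) = -14*x/5 - 1.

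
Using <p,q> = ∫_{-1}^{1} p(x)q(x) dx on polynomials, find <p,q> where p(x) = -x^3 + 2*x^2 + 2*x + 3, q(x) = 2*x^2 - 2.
<p,q> = -136/15

Expand the product: p(x)·q(x) = -2*x^5 + 4*x^4 + 6*x^3 + 2*x^2 - 4*x - 6.
∫_{-1}^{1} of each monomial x^k gives [2/(k+1) if k even, 0 if k odd]. Integrating term-by-term (or equivalently evaluating the antiderivative F(x) = -x^6/3 + 4*x^5/5 + 3*x^4/2 + 2*x^3/3 - 2*x^2 - 6*x at the endpoints):
  F(1) − F(−1) = -161/30 − (37/10) = -136/15.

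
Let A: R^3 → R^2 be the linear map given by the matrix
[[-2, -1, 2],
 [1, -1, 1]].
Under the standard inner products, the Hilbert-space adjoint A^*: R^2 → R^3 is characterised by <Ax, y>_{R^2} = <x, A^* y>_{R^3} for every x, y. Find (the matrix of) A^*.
A^* = A^T =
[[-2, 1],
 [-1, -1],
 [2, 1]]

For real matrices with standard dot products, the defining identity <Ax, y> = <x, A^* y> gives (Ax)^T y = x^T (A^*) y, i.e. x^T A^T y = x^T (A^*) y. Since this holds for all x, y, we must have A^* = A^T. Therefore
A^* =
[[-2, 1],
 [-1, -1],
 [2, 1]].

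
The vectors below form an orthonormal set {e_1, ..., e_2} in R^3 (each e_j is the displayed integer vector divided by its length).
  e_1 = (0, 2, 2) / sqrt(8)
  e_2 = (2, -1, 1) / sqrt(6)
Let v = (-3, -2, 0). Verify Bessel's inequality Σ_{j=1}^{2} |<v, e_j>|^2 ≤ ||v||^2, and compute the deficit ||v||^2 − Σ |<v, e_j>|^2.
Σ |<v, e_j>|^2 = 14/3; ||v||^2 = 13; deficit = 25/3

Write each e_j = u_j / sqrt(<u_j, u_j>) where u_j is the displayed integer vector. Then <v, e_j> = <v, u_j> / sqrt(<u_j, u_j>), so |<v, e_j>|^2 = <v, u_j>^2 / <u_j, u_j>.
Coefficients: <v, e_1> = -4/sqrt(8), <v, e_2> = -4/sqrt(6).
Square and sum: Σ |<v, e_j>|^2 = 14/3.
Compute ||v||^2 = v·v = 13.
Deficit = 13 − 14/3 = 25/3 ≥ 0, confirming Bessel's inequality. (The deficit equals ||v − Σ <v,e_j> e_j||^2, the squared distance from v to span{e_j}.)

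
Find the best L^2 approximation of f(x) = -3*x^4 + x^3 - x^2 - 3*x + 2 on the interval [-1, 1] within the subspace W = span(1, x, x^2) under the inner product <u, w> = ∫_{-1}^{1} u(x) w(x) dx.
g(x) = -25*x^2/7 - 12*x/5 + 79/35

The best approximation g ∈ W is the orthogonal projection of f onto W. Writing g = a_0 + a_1 x + a_2 x^2, the coefficients solve the normal equations G · a = b where
  G_{ij} = <φ_i, φ_j> and b_i = <f, φ_i>, with φ_0 = 1, φ_1 = x, φ_2 = x^2.
G =
  [2, 0, 2/3]
  [0, 2/3, 0]
  [2/3, 0, 2/5],
b = (32/15, -8/5, 8/105).
Solving gives a_0 = 79/35, a_1 = -12/5, a_2 = -25/7, so
  g(x) = -25*x^2/7 - 12*x/5 + 79/35.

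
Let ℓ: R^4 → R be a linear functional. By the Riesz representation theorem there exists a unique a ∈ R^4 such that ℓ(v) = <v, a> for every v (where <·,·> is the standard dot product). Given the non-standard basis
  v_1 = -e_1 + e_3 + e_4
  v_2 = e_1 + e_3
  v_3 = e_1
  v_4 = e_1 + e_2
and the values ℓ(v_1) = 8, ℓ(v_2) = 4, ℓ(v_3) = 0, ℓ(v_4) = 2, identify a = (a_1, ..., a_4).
a = (0, 2, 4, 4)

Write a = (a_1, ..., a_4) in the standard basis. For each basis vector v_i, ℓ(v_i) = <v_i, a> is a linear equation in the a_j's. Collect the n equations into a matrix system V a = ℓ, where row i of V is v_i (expressed in the standard basis). Since V is invertible (lower-triangular with 1s on the diagonal, up to permutation), solve by back-substitution:
  V =
[[-1, 0, 1, 1],
 [1, 0, 1, 0],
 [1, 0, 0, 0],
 [1, 1, 0, 0]]
  V a = (8, 4, 0, 2)
Solving gives a = (0, 2, 4, 4).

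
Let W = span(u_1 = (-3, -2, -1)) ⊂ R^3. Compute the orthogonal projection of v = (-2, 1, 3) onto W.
proj_W(v) = (-3/14, -1/7, -1/14)

Set up U = [u_1 | ... | u_1] ∈ R^(3×1). The projector onto W = col(U) is P = U (U^T U)^(-1) U^T.
Compute U^T U =
  [14],
and U^T v = (1).
Solve U^T U · c = U^T v for the coefficients: c = (1/14). The projection is proj_W(v) = U c.
Check: (v - proj_W(v)) · u_1 = 0  (should be 0).
Result: proj_W(v) = (-3/14, -1/7, -1/14).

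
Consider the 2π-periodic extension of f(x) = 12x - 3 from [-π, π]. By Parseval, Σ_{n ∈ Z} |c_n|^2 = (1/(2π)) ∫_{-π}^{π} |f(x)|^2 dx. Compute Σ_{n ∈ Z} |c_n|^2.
Σ |c_n|^2 = 48π^2 + 9

Expand and integrate term by term over [-π, π]:
  ∫ (12x)^2 dx = 144·(2π^3/3); ∫ 2·12·(-3)·x dx = 0 (odd integrand); ∫ (-3)^2 dx = 9·2π.
So (1/(2π)) ∫_{-π}^{π} (12x - 3)^2 dx = 144π^2/3 + 9 = 48π^2 + 9.
Parseval ⇒ Σ |c_n|^2 = 48π^2 + 9.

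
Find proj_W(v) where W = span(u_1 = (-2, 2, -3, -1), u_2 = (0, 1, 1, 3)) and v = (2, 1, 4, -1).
proj_W(v) = (135/91, -11/7, 389/182, 87/182)

Set up U = [u_1 | ... | u_2] ∈ R^(4×2). The projector onto W = col(U) is P = U (U^T U)^(-1) U^T.
Compute U^T U =
  [18, -4]
  [-4, 11],
and U^T v = (-13, 2).
Solve U^T U · c = U^T v for the coefficients: c = (-135/182, -8/91). The projection is proj_W(v) = U c.
Check: (v - proj_W(v)) · u_1 = 0  (should be 0).
Check: (v - proj_W(v)) · u_2 = 0  (should be 0).
Result: proj_W(v) = (135/91, -11/7, 389/182, 87/182).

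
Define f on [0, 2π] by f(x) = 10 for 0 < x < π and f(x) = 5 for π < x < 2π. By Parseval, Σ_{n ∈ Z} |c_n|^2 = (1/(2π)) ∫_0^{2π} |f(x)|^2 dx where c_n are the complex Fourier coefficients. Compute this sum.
Σ |c_n|^2 = 125/2

Parseval equates the L^2 energy of f (normalised by 1/(2π)) with the ℓ^2 sum of its Fourier coefficients: (1/(2π)) ∫_0^{2π} |f|^2 = Σ |c_n|^2.
Compute the left side: (1/(2π)) [∫_0^π 10^2 dx + ∫_π^{2π} 5^2 dx] = (1/(2π)) · (100π + 25π) = (100 + 25)/2 = 125/2.
So Σ_{n ∈ Z} |c_n|^2 = 125/2.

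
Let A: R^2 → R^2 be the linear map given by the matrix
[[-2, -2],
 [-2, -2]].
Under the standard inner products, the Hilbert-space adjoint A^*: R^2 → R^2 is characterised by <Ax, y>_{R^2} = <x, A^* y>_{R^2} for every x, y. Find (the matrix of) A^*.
A^* = A^T =
[[-2, -2],
 [-2, -2]]

For real matrices with standard dot products, the defining identity <Ax, y> = <x, A^* y> gives (Ax)^T y = x^T (A^*) y, i.e. x^T A^T y = x^T (A^*) y. Since this holds for all x, y, we must have A^* = A^T. Therefore
A^* =
[[-2, -2],
 [-2, -2]].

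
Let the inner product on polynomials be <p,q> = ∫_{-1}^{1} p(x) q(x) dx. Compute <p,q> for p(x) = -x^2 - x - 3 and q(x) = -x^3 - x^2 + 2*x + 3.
<p,q> = -278/15

Expand the product: p(x)·q(x) = x^5 + 2*x^4 + 2*x^3 - 2*x^2 - 9*x - 9.
∫_{-1}^{1} of each monomial x^k gives [2/(k+1) if k even, 0 if k odd]. Integrating term-by-term (or equivalently evaluating the antiderivative F(x) = x^6/6 + 2*x^5/5 + x^4/2 - 2*x^3/3 - 9*x^2/2 - 9*x at the endpoints):
  F(1) − F(−1) = -131/10 − (163/30) = -278/15.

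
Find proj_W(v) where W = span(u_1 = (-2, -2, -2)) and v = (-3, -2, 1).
proj_W(v) = (-4/3, -4/3, -4/3)

Set up U = [u_1 | ... | u_1] ∈ R^(3×1). The projector onto W = col(U) is P = U (U^T U)^(-1) U^T.
Compute U^T U =
  [12],
and U^T v = (8).
Solve U^T U · c = U^T v for the coefficients: c = (2/3). The projection is proj_W(v) = U c.
Check: (v - proj_W(v)) · u_1 = 0  (should be 0).
Result: proj_W(v) = (-4/3, -4/3, -4/3).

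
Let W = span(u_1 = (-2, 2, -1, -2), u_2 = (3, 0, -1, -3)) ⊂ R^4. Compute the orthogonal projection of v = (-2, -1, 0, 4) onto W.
proj_W(v) = (-2, -32/41, 54/41, 146/41)

Set up U = [u_1 | ... | u_2] ∈ R^(4×2). The projector onto W = col(U) is P = U (U^T U)^(-1) U^T.
Compute U^T U =
  [13, 1]
  [1, 19],
and U^T v = (-6, -18).
Solve U^T U · c = U^T v for the coefficients: c = (-16/41, -38/41). The projection is proj_W(v) = U c.
Check: (v - proj_W(v)) · u_1 = 0  (should be 0).
Check: (v - proj_W(v)) · u_2 = 0  (should be 0).
Result: proj_W(v) = (-2, -32/41, 54/41, 146/41).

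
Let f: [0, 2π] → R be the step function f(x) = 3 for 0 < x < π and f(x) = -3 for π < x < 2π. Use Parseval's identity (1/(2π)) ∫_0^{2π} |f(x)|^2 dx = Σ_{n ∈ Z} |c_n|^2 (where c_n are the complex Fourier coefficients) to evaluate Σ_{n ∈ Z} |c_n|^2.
Σ |c_n|^2 = 9

Parseval equates the L^2 energy of f (normalised by 1/(2π)) with the ℓ^2 sum of its Fourier coefficients: (1/(2π)) ∫_0^{2π} |f|^2 = Σ |c_n|^2.
Compute the left side: (1/(2π)) [∫_0^π 3^2 dx + ∫_π^{2π} (-3)^2 dx] = (1/(2π)) · (9π + 9π) = (9 + 9)/2 = 9.
So Σ_{n ∈ Z} |c_n|^2 = 9.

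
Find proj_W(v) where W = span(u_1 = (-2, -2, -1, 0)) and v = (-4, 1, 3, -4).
proj_W(v) = (-2/3, -2/3, -1/3, 0)

Set up U = [u_1 | ... | u_1] ∈ R^(4×1). The projector onto W = col(U) is P = U (U^T U)^(-1) U^T.
Compute U^T U =
  [9],
and U^T v = (3).
Solve U^T U · c = U^T v for the coefficients: c = (1/3). The projection is proj_W(v) = U c.
Check: (v - proj_W(v)) · u_1 = 0  (should be 0).
Result: proj_W(v) = (-2/3, -2/3, -1/3, 0).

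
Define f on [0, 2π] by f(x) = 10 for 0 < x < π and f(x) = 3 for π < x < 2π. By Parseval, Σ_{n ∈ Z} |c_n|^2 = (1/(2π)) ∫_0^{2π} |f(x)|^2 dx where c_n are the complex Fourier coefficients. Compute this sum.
Σ |c_n|^2 = 109/2

Parseval equates the L^2 energy of f (normalised by 1/(2π)) with the ℓ^2 sum of its Fourier coefficients: (1/(2π)) ∫_0^{2π} |f|^2 = Σ |c_n|^2.
Compute the left side: (1/(2π)) [∫_0^π 10^2 dx + ∫_π^{2π} 3^2 dx] = (1/(2π)) · (100π + 9π) = (100 + 9)/2 = 109/2.
So Σ_{n ∈ Z} |c_n|^2 = 109/2.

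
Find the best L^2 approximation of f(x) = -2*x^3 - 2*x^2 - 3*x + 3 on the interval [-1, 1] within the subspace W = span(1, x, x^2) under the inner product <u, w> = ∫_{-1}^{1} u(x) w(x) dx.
g(x) = -2*x^2 - 21*x/5 + 3

The best approximation g ∈ W is the orthogonal projection of f onto W. Writing g = a_0 + a_1 x + a_2 x^2, the coefficients solve the normal equations G · a = b where
  G_{ij} = <φ_i, φ_j> and b_i = <f, φ_i>, with φ_0 = 1, φ_1 = x, φ_2 = x^2.
G =
  [2, 0, 2/3]
  [0, 2/3, 0]
  [2/3, 0, 2/5],
b = (14/3, -14/5, 6/5).
Solving gives a_0 = 3, a_1 = -21/5, a_2 = -2, so
  g(x) = -2*x^2 - 21*x/5 + 3.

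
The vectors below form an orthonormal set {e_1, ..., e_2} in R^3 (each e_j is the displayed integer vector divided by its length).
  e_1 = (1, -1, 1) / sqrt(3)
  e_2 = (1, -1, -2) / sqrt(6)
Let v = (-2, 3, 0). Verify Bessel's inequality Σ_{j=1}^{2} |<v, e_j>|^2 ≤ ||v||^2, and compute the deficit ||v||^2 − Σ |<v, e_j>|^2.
Σ |<v, e_j>|^2 = 25/2; ||v||^2 = 13; deficit = 1/2

Write each e_j = u_j / sqrt(<u_j, u_j>) where u_j is the displayed integer vector. Then <v, e_j> = <v, u_j> / sqrt(<u_j, u_j>), so |<v, e_j>|^2 = <v, u_j>^2 / <u_j, u_j>.
Coefficients: <v, e_1> = -5/sqrt(3), <v, e_2> = -5/sqrt(6).
Square and sum: Σ |<v, e_j>|^2 = 25/2.
Compute ||v||^2 = v·v = 13.
Deficit = 13 − 25/2 = 1/2 ≥ 0, confirming Bessel's inequality. (The deficit equals ||v − Σ <v,e_j> e_j||^2, the squared distance from v to span{e_j}.)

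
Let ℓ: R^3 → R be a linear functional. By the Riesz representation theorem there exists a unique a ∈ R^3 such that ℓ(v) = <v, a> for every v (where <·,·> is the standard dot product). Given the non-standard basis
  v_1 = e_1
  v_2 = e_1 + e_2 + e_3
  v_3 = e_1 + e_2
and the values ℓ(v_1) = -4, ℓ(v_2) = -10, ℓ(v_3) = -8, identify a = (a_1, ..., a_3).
a = (-4, -4, -2)

Write a = (a_1, ..., a_3) in the standard basis. For each basis vector v_i, ℓ(v_i) = <v_i, a> is a linear equation in the a_j's. Collect the n equations into a matrix system V a = ℓ, where row i of V is v_i (expressed in the standard basis). Since V is invertible (lower-triangular with 1s on the diagonal, up to permutation), solve by back-substitution:
  V =
[[1, 0, 0],
 [1, 1, 1],
 [1, 1, 0]]
  V a = (-4, -10, -8)
Solving gives a = (-4, -4, -2).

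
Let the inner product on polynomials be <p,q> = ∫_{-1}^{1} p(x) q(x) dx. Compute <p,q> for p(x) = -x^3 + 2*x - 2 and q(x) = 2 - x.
<p,q> = -134/15

Expand the product: p(x)·q(x) = x^4 - 2*x^3 - 2*x^2 + 6*x - 4.
∫_{-1}^{1} of each monomial x^k gives [2/(k+1) if k even, 0 if k odd]. Integrating term-by-term (or equivalently evaluating the antiderivative F(x) = x^5/5 - x^4/2 - 2*x^3/3 + 3*x^2 - 4*x at the endpoints):
  F(1) − F(−1) = -59/30 − (209/30) = -134/15.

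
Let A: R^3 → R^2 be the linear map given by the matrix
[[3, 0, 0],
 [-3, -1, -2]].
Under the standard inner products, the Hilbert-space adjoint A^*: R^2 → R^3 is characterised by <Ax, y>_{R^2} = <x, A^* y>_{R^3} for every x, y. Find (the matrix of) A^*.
A^* = A^T =
[[3, -3],
 [0, -1],
 [0, -2]]

For real matrices with standard dot products, the defining identity <Ax, y> = <x, A^* y> gives (Ax)^T y = x^T (A^*) y, i.e. x^T A^T y = x^T (A^*) y. Since this holds for all x, y, we must have A^* = A^T. Therefore
A^* =
[[3, -3],
 [0, -1],
 [0, -2]].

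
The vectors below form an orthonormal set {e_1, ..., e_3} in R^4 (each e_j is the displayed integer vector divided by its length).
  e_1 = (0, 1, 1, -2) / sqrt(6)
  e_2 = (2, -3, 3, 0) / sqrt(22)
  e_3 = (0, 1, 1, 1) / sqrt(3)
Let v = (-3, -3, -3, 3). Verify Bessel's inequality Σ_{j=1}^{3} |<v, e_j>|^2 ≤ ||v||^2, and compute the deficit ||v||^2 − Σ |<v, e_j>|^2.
Σ |<v, e_j>|^2 = 315/11; ||v||^2 = 36; deficit = 81/11

Write each e_j = u_j / sqrt(<u_j, u_j>) where u_j is the displayed integer vector. Then <v, e_j> = <v, u_j> / sqrt(<u_j, u_j>), so |<v, e_j>|^2 = <v, u_j>^2 / <u_j, u_j>.
Coefficients: <v, e_1> = -12/sqrt(6), <v, e_2> = -6/sqrt(22), <v, e_3> = -3/sqrt(3).
Square and sum: Σ |<v, e_j>|^2 = 315/11.
Compute ||v||^2 = v·v = 36.
Deficit = 36 − 315/11 = 81/11 ≥ 0, confirming Bessel's inequality. (The deficit equals ||v − Σ <v,e_j> e_j||^2, the squared distance from v to span{e_j}.)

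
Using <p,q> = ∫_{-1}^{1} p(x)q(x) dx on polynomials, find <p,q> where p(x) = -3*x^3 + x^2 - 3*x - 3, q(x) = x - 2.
<p,q> = 112/15

Expand the product: p(x)·q(x) = -3*x^4 + 7*x^3 - 5*x^2 + 3*x + 6.
∫_{-1}^{1} of each monomial x^k gives [2/(k+1) if k even, 0 if k odd]. Integrating term-by-term (or equivalently evaluating the antiderivative F(x) = -3*x^5/5 + 7*x^4/4 - 5*x^3/3 + 3*x^2/2 + 6*x at the endpoints):
  F(1) − F(−1) = 419/60 − (-29/60) = 112/15.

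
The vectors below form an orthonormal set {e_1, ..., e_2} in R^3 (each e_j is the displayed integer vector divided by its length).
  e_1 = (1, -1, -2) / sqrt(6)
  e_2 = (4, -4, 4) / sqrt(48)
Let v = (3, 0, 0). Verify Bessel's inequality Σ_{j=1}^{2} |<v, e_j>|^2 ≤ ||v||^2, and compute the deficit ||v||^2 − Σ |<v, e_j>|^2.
Σ |<v, e_j>|^2 = 9/2; ||v||^2 = 9; deficit = 9/2

Write each e_j = u_j / sqrt(<u_j, u_j>) where u_j is the displayed integer vector. Then <v, e_j> = <v, u_j> / sqrt(<u_j, u_j>), so |<v, e_j>|^2 = <v, u_j>^2 / <u_j, u_j>.
Coefficients: <v, e_1> = 3/sqrt(6), <v, e_2> = 12/sqrt(48).
Square and sum: Σ |<v, e_j>|^2 = 9/2.
Compute ||v||^2 = v·v = 9.
Deficit = 9 − 9/2 = 9/2 ≥ 0, confirming Bessel's inequality. (The deficit equals ||v − Σ <v,e_j> e_j||^2, the squared distance from v to span{e_j}.)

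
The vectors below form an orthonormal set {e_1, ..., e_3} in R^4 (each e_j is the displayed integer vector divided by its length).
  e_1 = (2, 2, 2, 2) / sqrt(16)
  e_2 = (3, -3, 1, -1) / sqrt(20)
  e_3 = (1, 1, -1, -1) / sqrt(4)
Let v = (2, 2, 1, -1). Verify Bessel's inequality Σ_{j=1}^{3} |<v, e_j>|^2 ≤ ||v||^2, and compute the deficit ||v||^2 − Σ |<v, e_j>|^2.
Σ |<v, e_j>|^2 = 41/5; ||v||^2 = 10; deficit = 9/5

Write each e_j = u_j / sqrt(<u_j, u_j>) where u_j is the displayed integer vector. Then <v, e_j> = <v, u_j> / sqrt(<u_j, u_j>), so |<v, e_j>|^2 = <v, u_j>^2 / <u_j, u_j>.
Coefficients: <v, e_1> = 8/sqrt(16), <v, e_2> = 2/sqrt(20), <v, e_3> = 4/sqrt(4).
Square and sum: Σ |<v, e_j>|^2 = 41/5.
Compute ||v||^2 = v·v = 10.
Deficit = 10 − 41/5 = 9/5 ≥ 0, confirming Bessel's inequality. (The deficit equals ||v − Σ <v,e_j> e_j||^2, the squared distance from v to span{e_j}.)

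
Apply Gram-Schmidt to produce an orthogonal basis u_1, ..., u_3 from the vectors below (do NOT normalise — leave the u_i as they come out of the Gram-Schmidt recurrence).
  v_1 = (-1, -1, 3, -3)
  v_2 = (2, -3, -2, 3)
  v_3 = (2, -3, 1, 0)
Orthogonal basis:
  u_1 = (-1, -1, 3, -3)
  u_2 = (13/10, -37/10, 1/10, 9/10)
  u_3 = (59/54, 19/54, 17/54, -1/6)

Apply the Gram-Schmidt recurrence
  u_1 = v_1
  u_i = v_i − Σ_{j<i} ((v_i · u_j) / (u_j · u_j)) · u_j.

Step by step this gives:
  u_1 = (-1, -1, 3, -3)
  u_2 = (13/10, -37/10, 1/10, 9/10)
  u_3 = (59/54, 19/54, 17/54, -1/6)

Orthogonality check:
  u_2 · u_1 = 0 (should be 0)
  u_3 · u_1 = 0 (should be 0)
  u_3 · u_2 = 0 (should be 0)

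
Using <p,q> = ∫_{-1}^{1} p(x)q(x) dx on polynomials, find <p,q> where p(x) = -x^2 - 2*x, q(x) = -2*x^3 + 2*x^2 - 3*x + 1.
<p,q> = 62/15

Expand the product: p(x)·q(x) = 2*x^5 + 2*x^4 - x^3 + 5*x^2 - 2*x.
∫_{-1}^{1} of each monomial x^k gives [2/(k+1) if k even, 0 if k odd]. Integrating term-by-term (or equivalently evaluating the antiderivative F(x) = x^6/3 + 2*x^5/5 - x^4/4 + 5*x^3/3 - x^2 at the endpoints):
  F(1) − F(−1) = 23/20 − (-179/60) = 62/15.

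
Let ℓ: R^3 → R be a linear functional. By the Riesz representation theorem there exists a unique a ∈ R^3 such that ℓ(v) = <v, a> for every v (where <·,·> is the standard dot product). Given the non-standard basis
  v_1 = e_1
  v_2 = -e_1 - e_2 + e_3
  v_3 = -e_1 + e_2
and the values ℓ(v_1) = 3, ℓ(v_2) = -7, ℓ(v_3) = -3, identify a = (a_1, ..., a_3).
a = (3, 0, -4)

Write a = (a_1, ..., a_3) in the standard basis. For each basis vector v_i, ℓ(v_i) = <v_i, a> is a linear equation in the a_j's. Collect the n equations into a matrix system V a = ℓ, where row i of V is v_i (expressed in the standard basis). Since V is invertible (lower-triangular with 1s on the diagonal, up to permutation), solve by back-substitution:
  V =
[[1, 0, 0],
 [-1, -1, 1],
 [-1, 1, 0]]
  V a = (3, -7, -3)
Solving gives a = (3, 0, -4).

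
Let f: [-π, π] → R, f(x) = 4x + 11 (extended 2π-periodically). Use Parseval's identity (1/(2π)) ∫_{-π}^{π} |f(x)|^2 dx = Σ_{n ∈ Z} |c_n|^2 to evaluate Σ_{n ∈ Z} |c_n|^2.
Σ |c_n|^2 = 16π^2/3 + 121

Expand and integrate term by term over [-π, π]:
  ∫ (4x)^2 dx = 16·(2π^3/3); ∫ 2·4·(11)·x dx = 0 (odd integrand); ∫ 11^2 dx = 121·2π.
So (1/(2π)) ∫_{-π}^{π} (4x + 11)^2 dx = 16π^2/3 + 121 = 16π^2/3 + 121.
Parseval ⇒ Σ |c_n|^2 = 16π^2/3 + 121.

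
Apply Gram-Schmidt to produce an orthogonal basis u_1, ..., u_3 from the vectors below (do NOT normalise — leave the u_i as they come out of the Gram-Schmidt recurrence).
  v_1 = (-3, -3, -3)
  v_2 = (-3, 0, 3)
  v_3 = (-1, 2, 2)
Orthogonal basis:
  u_1 = (-3, -3, -3)
  u_2 = (-3, 0, 3)
  u_3 = (-1/2, 1, -1/2)

Apply the Gram-Schmidt recurrence
  u_1 = v_1
  u_i = v_i − Σ_{j<i} ((v_i · u_j) / (u_j · u_j)) · u_j.

Step by step this gives:
  u_1 = (-3, -3, -3)
  u_2 = (-3, 0, 3)
  u_3 = (-1/2, 1, -1/2)

Orthogonality check:
  u_2 · u_1 = 0 (should be 0)
  u_3 · u_1 = 0 (should be 0)
  u_3 · u_2 = 0 (should be 0)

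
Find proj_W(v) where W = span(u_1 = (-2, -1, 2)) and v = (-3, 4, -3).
proj_W(v) = (8/9, 4/9, -8/9)

Set up U = [u_1 | ... | u_1] ∈ R^(3×1). The projector onto W = col(U) is P = U (U^T U)^(-1) U^T.
Compute U^T U =
  [9],
and U^T v = (-4).
Solve U^T U · c = U^T v for the coefficients: c = (-4/9). The projection is proj_W(v) = U c.
Check: (v - proj_W(v)) · u_1 = 0  (should be 0).
Result: proj_W(v) = (8/9, 4/9, -8/9).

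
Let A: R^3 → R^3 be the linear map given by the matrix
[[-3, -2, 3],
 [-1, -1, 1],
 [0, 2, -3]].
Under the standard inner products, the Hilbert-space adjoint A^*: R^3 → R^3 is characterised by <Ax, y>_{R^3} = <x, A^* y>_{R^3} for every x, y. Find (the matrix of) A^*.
A^* = A^T =
[[-3, -1, 0],
 [-2, -1, 2],
 [3, 1, -3]]

For real matrices with standard dot products, the defining identity <Ax, y> = <x, A^* y> gives (Ax)^T y = x^T (A^*) y, i.e. x^T A^T y = x^T (A^*) y. Since this holds for all x, y, we must have A^* = A^T. Therefore
A^* =
[[-3, -1, 0],
 [-2, -1, 2],
 [3, 1, -3]].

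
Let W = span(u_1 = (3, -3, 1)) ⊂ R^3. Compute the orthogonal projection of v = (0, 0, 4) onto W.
proj_W(v) = (12/19, -12/19, 4/19)

Set up U = [u_1 | ... | u_1] ∈ R^(3×1). The projector onto W = col(U) is P = U (U^T U)^(-1) U^T.
Compute U^T U =
  [19],
and U^T v = (4).
Solve U^T U · c = U^T v for the coefficients: c = (4/19). The projection is proj_W(v) = U c.
Check: (v - proj_W(v)) · u_1 = 0  (should be 0).
Result: proj_W(v) = (12/19, -12/19, 4/19).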